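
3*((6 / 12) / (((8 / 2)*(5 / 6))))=0.45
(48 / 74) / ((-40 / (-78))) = 234 / 185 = 1.26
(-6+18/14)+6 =9/7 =1.29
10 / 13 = 0.77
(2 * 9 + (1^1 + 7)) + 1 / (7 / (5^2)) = 207 / 7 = 29.57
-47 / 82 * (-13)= 611 / 82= 7.45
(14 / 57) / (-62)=-0.00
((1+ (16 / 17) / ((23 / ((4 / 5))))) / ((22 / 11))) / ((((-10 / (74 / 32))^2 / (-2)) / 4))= -2764011 / 12512000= -0.22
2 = 2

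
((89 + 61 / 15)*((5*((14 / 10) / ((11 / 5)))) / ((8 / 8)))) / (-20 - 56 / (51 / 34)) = -5.16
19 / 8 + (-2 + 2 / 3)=25 / 24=1.04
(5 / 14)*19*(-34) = -1615 / 7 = -230.71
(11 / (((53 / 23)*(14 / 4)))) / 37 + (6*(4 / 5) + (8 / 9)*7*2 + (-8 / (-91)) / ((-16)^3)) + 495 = 2106250157387 / 4111511040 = 512.28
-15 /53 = -0.28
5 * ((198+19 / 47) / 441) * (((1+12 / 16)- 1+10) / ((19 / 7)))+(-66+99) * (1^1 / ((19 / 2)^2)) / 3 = 38613761 / 4275684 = 9.03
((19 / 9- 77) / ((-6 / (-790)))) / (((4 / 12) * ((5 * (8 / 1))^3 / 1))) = -26623 / 57600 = -0.46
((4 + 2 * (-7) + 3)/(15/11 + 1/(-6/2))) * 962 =-111111/17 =-6535.94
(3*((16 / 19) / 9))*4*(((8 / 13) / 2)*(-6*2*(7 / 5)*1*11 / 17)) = -78848 / 20995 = -3.76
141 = 141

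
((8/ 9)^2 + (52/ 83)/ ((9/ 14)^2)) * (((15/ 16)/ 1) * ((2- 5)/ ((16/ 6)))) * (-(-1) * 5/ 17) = -475/ 664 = -0.72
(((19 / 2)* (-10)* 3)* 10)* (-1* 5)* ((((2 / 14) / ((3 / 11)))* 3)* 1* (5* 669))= 524328750 / 7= 74904107.14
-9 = -9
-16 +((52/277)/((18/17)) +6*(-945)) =-14174756/2493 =-5685.82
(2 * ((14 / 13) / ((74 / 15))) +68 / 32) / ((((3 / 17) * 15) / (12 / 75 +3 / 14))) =0.36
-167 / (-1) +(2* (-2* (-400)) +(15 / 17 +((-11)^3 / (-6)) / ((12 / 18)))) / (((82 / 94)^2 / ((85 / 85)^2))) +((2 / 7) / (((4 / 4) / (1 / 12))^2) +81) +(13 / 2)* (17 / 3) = 992676367 / 351288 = 2825.82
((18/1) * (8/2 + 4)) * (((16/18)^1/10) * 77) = 4928/5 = 985.60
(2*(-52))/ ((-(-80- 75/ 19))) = -1976/ 1595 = -1.24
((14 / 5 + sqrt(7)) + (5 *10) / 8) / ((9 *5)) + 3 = sqrt(7) / 45 + 2881 / 900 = 3.26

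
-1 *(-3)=3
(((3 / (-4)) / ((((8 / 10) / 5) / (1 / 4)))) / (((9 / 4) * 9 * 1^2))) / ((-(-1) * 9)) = -25 / 3888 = -0.01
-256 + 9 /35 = -8951 /35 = -255.74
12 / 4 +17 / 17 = 4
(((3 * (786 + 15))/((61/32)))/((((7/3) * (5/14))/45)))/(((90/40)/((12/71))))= 22146048/4331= 5113.38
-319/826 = -0.39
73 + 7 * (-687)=-4736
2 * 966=1932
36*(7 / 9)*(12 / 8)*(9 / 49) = 54 / 7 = 7.71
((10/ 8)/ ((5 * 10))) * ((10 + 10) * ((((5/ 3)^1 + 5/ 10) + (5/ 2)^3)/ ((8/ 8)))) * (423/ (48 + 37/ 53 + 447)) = 3190971/ 420352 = 7.59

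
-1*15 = -15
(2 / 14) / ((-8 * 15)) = -1 / 840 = -0.00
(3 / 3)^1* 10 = 10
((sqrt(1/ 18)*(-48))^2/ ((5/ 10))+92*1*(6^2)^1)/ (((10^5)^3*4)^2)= 223/ 1000000000000000000000000000000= 0.00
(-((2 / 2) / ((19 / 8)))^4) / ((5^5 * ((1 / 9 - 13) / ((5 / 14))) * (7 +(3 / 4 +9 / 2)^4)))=1179648 / 3245271379686875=0.00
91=91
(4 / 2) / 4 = 1 / 2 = 0.50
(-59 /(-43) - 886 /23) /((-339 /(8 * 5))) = 489880 /111757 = 4.38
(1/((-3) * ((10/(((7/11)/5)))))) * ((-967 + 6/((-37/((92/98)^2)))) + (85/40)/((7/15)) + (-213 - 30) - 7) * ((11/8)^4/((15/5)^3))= 0.68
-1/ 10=-0.10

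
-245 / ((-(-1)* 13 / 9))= -2205 / 13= -169.62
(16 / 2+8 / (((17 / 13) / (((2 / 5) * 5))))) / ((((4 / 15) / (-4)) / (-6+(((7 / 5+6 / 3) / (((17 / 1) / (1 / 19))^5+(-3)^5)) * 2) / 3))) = 6802892072855269 / 3735438153700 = 1821.18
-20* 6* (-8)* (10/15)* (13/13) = 640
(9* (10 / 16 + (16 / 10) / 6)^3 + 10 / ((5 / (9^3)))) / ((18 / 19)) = 5342059817 / 3456000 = 1545.73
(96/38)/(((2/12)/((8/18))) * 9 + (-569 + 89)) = -128/24149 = -0.01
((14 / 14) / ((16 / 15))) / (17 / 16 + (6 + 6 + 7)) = 5 / 107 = 0.05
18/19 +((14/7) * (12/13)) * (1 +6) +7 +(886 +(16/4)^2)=227949/247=922.87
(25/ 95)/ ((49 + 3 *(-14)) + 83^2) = 5/ 131024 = 0.00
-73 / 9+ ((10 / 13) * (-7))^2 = 31763 / 1521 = 20.88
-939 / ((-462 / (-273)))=-12207 / 22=-554.86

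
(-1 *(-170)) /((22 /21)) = 162.27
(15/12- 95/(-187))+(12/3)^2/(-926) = 602861/346324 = 1.74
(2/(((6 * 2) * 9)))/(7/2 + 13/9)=1/267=0.00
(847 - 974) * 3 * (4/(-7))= 1524/7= 217.71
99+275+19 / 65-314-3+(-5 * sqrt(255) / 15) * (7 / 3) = 3724 / 65-7 * sqrt(255) / 9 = 44.87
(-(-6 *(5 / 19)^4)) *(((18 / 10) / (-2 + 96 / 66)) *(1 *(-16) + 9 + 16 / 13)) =928125 / 1694173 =0.55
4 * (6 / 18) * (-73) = -292 / 3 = -97.33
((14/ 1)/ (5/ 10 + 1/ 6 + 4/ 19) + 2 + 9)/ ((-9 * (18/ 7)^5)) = -5663959/ 212576400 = -0.03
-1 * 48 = -48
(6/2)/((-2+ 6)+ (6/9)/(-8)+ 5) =36/107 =0.34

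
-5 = -5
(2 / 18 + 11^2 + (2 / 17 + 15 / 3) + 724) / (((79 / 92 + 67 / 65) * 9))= 777908300 / 15558723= 50.00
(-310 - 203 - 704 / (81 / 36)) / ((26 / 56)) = -208124 / 117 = -1778.84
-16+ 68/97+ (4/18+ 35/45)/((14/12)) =-9806/679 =-14.44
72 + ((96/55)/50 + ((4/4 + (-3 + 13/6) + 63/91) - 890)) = -87634631/107250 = -817.11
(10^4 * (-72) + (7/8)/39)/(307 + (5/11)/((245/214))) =-121080956227/51694344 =-2342.25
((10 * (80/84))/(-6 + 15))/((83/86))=17200/15687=1.10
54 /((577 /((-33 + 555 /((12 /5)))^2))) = 16978923 /4616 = 3678.28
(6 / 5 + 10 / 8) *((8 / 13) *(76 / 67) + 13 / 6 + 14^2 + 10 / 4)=12891067 / 26130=493.34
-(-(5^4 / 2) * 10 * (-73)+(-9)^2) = -228206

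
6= 6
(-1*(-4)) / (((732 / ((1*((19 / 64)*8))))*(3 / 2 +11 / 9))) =57 / 11956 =0.00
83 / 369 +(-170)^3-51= -1812915736 / 369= -4913050.78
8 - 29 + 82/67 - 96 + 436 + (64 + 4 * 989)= 290795/67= 4340.22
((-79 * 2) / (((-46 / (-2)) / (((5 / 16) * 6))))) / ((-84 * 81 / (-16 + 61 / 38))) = -216065 / 7928928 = -0.03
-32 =-32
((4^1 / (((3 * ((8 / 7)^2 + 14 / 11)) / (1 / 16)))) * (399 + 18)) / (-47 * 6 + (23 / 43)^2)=-996611 / 20835560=-0.05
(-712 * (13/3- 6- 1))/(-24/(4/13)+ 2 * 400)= 2848/1083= 2.63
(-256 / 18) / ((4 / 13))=-416 / 9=-46.22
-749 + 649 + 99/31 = -3001/31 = -96.81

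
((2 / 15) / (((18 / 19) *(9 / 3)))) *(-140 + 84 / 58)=-76342 / 11745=-6.50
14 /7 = 2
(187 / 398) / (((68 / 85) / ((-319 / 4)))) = -298265 / 6368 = -46.84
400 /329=1.22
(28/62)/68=7/1054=0.01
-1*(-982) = 982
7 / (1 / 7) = 49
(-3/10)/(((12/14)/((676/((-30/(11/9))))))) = 13013/1350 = 9.64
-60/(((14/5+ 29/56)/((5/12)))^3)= -857500000/7215885801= -0.12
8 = 8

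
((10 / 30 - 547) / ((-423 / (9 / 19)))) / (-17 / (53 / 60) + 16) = -21730 / 115197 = -0.19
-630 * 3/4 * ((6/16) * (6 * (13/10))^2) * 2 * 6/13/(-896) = 28431/2560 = 11.11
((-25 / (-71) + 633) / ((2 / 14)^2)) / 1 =2203432 / 71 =31034.25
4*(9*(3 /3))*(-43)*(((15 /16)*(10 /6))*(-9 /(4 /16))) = 87075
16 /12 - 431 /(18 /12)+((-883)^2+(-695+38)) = 778746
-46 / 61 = -0.75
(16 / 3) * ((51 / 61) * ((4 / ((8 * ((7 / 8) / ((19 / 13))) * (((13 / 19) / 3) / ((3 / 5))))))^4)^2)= 221333180833854444442054618531233792 / 91404552490696900064521523828125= 2421.47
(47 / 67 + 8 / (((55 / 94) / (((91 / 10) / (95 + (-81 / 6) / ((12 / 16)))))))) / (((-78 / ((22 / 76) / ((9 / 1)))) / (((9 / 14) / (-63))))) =156557 / 16055839800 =0.00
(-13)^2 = 169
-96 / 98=-48 / 49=-0.98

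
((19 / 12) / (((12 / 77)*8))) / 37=1463 / 42624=0.03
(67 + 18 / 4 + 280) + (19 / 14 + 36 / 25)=354.30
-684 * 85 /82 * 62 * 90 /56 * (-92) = 1865421900 /287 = 6499727.87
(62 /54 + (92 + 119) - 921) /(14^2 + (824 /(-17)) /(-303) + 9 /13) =-427201619 /118636371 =-3.60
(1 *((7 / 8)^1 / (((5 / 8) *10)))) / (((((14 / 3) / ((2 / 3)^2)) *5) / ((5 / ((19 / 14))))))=14 / 1425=0.01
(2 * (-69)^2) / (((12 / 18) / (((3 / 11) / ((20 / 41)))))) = 1756809 / 220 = 7985.50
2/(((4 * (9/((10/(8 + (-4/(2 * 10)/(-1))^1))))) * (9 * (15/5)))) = 25/9963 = 0.00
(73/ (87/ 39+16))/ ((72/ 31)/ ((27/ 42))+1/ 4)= 117676/ 113523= 1.04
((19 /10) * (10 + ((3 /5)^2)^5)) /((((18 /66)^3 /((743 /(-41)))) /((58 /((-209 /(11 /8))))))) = 2802382629793043 /432421875000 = 6480.67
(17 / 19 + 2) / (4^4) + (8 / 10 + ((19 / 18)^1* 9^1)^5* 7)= 13172866411 / 24320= 541647.47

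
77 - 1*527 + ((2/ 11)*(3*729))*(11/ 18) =-207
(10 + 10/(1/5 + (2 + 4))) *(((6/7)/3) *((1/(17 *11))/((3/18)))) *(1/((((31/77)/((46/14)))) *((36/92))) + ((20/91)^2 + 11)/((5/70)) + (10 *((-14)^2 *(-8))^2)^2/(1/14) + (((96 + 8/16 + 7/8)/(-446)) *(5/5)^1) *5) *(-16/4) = -1195934263856539450786203000/331858267741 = -3603750094874570.75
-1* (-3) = 3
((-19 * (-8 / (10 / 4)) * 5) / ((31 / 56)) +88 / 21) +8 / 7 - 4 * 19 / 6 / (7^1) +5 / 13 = 4680629 / 8463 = 553.07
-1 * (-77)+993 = 1070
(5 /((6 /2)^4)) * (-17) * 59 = -5015 /81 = -61.91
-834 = -834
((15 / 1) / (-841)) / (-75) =1 / 4205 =0.00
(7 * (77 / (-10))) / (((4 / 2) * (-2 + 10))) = -539 / 160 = -3.37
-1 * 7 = -7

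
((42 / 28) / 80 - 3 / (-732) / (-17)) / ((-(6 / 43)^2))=-5678279 / 5973120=-0.95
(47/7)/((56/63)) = 423/56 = 7.55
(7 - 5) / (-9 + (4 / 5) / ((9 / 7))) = -90 / 377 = -0.24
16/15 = 1.07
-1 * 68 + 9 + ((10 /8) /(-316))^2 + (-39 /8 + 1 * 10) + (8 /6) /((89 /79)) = -22477379213 /426584832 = -52.69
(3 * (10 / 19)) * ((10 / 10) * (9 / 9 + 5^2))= 780 / 19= 41.05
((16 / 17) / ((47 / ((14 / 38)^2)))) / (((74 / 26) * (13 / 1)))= 784 / 10672243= 0.00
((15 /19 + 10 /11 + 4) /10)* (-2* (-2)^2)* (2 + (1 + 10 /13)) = -233436 /13585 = -17.18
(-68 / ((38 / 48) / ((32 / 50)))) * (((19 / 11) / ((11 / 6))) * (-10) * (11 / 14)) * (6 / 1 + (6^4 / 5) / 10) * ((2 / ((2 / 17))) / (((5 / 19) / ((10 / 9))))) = 1281994752 / 1375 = 932359.82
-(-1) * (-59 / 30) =-59 / 30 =-1.97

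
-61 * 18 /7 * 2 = -2196 /7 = -313.71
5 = 5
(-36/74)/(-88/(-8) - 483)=9/8732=0.00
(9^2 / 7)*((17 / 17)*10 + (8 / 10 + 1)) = 4779 / 35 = 136.54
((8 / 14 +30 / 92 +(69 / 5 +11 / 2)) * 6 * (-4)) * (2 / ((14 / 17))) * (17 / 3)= -37590808 / 5635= -6670.95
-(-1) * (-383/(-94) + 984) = 92879/94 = 988.07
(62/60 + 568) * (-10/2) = -17071/6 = -2845.17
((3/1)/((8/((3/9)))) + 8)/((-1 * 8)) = -65/64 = -1.02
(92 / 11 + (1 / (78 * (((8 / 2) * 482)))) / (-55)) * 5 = 69176639 / 1654224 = 41.82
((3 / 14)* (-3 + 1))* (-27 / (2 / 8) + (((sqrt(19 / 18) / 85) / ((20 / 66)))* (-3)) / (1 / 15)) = 297* sqrt(38) / 2380 + 324 / 7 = 47.05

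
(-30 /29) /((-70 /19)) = 57 /203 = 0.28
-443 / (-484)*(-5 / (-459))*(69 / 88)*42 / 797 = 0.00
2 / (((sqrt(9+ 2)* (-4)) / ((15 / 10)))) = -3* sqrt(11) / 44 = -0.23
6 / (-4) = -3 / 2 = -1.50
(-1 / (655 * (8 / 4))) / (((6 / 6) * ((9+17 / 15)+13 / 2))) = -3 / 65369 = -0.00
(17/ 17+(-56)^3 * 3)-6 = -526853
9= 9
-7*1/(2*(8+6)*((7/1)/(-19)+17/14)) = -133/450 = -0.30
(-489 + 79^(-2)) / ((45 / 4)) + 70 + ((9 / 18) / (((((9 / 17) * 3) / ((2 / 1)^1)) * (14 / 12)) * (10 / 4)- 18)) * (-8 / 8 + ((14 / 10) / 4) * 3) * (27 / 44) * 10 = 26.52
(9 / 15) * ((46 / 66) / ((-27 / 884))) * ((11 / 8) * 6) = -5083 / 45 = -112.96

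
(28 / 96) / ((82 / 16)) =0.06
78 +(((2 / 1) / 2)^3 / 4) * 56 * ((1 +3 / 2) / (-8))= 589 / 8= 73.62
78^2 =6084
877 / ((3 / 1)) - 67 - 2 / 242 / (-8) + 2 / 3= 218769 / 968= 226.00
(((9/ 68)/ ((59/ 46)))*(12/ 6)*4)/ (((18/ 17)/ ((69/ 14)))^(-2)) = 254016/ 6666941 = 0.04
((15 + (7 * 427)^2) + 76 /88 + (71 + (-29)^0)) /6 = 196552595 /132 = 1489034.81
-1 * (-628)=628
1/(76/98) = 49/38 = 1.29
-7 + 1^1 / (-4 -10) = -99 / 14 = -7.07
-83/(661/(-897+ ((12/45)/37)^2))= 22932767947/203604525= 112.63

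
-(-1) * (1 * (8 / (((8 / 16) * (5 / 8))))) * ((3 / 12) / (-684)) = -8 / 855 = -0.01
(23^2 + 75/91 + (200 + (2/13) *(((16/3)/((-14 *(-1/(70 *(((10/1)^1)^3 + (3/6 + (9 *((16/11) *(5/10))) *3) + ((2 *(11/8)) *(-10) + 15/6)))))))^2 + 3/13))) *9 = 139574104617536/143143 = 975067622.01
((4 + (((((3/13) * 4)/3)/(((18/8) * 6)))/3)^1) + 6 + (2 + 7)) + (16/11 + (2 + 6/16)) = 2116181/92664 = 22.84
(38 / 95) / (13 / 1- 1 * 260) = -2 / 1235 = -0.00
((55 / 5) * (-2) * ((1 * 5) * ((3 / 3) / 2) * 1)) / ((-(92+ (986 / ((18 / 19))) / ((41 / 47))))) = 20295 / 474197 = 0.04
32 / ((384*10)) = 1 / 120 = 0.01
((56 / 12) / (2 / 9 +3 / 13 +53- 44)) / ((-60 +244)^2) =39 / 2674624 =0.00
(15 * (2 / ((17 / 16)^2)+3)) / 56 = 2955 / 2312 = 1.28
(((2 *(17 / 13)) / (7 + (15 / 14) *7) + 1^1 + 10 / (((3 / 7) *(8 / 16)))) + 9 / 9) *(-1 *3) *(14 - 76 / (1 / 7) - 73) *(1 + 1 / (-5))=69284.64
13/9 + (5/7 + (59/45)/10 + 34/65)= 115189/40950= 2.81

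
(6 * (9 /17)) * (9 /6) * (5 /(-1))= -405 /17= -23.82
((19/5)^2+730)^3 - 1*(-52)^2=6446237183131/15625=412559179.72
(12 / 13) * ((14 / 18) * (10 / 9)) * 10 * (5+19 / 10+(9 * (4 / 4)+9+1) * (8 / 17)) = 754040 / 5967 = 126.37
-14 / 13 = -1.08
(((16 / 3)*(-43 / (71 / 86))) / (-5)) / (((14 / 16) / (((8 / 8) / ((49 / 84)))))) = 1893376 / 17395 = 108.85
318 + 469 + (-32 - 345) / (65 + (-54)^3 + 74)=4269488 / 5425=787.00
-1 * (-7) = 7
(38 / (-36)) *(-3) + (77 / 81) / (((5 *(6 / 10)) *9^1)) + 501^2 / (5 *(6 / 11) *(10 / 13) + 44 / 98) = 1923270924962 / 19514601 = 98555.48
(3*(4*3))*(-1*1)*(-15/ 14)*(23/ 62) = 3105/ 217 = 14.31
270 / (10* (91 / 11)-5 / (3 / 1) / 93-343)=-414315 / 399416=-1.04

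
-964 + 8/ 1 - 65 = -1021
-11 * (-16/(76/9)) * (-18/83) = -7128/1577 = -4.52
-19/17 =-1.12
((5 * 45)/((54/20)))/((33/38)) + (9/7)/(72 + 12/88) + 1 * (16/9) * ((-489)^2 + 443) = 52055250542/122199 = 425987.53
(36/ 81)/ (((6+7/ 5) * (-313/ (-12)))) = 80/ 34743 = 0.00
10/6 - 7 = -5.33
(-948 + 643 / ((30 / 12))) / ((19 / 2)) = -72.72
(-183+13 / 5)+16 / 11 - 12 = -190.95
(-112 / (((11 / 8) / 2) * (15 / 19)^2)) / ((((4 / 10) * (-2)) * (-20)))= -40432 / 2475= -16.34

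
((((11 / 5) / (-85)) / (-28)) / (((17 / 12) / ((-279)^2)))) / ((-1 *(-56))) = 2568753 / 2832200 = 0.91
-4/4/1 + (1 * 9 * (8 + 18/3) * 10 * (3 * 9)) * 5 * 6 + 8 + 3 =1020610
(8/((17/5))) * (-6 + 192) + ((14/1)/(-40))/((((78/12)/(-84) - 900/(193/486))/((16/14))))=2733669477216/6246285265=437.65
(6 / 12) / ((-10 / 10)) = -1 / 2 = -0.50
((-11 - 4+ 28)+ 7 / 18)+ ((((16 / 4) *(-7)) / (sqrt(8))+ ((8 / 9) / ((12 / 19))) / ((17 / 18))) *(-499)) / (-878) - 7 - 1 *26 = -2520667 / 134334 - 3493 *sqrt(2) / 878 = -24.39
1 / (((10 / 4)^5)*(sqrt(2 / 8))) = 64 / 3125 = 0.02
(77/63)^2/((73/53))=6413/5913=1.08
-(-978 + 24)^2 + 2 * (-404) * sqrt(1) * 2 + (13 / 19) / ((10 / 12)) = -86614462 / 95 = -911731.18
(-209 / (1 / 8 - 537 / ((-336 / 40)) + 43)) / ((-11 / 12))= 2.13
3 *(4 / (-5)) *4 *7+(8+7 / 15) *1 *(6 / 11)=-3442 / 55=-62.58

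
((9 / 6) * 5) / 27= 5 / 18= 0.28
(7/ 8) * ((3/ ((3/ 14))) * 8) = 98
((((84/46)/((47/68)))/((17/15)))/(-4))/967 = -0.00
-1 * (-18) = 18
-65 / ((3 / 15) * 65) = -5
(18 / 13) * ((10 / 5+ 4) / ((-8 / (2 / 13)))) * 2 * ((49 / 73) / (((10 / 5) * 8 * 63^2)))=-1 / 296088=-0.00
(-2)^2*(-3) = -12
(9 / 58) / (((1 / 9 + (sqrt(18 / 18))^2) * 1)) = 81 / 580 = 0.14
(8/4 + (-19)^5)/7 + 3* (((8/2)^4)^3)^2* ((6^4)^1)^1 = 7660622966154737599/7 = 1094374709450676799.86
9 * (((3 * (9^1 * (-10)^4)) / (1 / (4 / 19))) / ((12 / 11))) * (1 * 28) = 249480000 / 19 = 13130526.32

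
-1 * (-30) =30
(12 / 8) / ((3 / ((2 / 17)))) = 1 / 17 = 0.06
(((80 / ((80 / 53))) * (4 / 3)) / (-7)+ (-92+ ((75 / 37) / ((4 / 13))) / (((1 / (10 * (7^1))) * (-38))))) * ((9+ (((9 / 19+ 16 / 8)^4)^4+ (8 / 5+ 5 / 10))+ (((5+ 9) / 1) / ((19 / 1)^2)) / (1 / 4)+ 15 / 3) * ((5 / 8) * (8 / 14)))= -38246075434670203087970467277727883 / 476925185911864625429155536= -80193029.36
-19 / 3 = -6.33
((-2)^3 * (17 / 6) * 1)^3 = -314432 / 27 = -11645.63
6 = 6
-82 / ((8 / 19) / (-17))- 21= 13159 / 4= 3289.75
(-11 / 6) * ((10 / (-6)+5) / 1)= -55 / 9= -6.11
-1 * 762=-762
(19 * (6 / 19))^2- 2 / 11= 394 / 11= 35.82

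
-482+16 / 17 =-8178 / 17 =-481.06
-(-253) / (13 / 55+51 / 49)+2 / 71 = 48417169 / 244382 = 198.12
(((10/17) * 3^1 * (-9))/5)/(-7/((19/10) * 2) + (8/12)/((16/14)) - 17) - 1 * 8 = -7.83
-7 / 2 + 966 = 1925 / 2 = 962.50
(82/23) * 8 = 656/23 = 28.52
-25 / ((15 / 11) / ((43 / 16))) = -49.27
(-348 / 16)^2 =7569 / 16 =473.06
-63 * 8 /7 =-72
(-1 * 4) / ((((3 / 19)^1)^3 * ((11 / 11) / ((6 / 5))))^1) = -54872 / 45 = -1219.38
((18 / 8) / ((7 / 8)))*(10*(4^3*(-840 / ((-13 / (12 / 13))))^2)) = 167215104000 / 28561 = 5854665.59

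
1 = 1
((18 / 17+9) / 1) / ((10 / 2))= 171 / 85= 2.01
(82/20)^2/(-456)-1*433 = -19746481/45600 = -433.04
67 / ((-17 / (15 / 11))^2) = 15075 / 34969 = 0.43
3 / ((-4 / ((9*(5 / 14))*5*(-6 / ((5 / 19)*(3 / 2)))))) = 183.21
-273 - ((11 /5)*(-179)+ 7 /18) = 10837 /90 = 120.41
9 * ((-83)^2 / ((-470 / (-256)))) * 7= 55552896 / 235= 236395.30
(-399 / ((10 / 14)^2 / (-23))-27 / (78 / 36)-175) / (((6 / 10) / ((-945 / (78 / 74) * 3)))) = -13484424744 / 169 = -79789495.53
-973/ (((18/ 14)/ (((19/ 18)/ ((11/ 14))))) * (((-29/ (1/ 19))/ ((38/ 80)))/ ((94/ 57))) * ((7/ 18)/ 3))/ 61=320117/ 1751310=0.18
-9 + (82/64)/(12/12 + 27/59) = -22349/2752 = -8.12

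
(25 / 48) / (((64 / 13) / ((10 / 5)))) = 325 / 1536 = 0.21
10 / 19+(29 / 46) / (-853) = 391829 / 745522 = 0.53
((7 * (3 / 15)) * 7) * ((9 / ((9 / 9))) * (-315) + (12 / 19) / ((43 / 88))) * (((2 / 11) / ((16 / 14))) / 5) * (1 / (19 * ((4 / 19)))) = -220.90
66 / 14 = 33 / 7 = 4.71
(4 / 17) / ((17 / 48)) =192 / 289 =0.66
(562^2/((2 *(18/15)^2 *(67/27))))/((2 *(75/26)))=1026493/134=7660.40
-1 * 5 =-5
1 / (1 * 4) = 1 / 4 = 0.25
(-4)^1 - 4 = -8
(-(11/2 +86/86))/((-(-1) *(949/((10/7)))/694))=-3470/511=-6.79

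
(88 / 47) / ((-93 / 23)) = -2024 / 4371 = -0.46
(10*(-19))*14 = -2660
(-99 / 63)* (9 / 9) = -11 / 7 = -1.57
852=852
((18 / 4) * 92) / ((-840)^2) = 23 / 39200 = 0.00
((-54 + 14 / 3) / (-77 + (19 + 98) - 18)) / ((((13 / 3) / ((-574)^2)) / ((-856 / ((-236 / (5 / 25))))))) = -5217581936 / 42185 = -123683.35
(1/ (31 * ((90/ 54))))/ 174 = 1/ 8990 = 0.00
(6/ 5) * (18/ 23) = 108/ 115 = 0.94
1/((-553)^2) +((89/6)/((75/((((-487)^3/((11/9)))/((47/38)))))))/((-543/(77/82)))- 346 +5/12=275046383739637891/10666220368300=25786.68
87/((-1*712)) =-87/712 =-0.12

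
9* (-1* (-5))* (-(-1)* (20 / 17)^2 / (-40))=-450 / 289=-1.56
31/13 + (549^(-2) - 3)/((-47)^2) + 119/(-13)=-58601697818/8655332517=-6.77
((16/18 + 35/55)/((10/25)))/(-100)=-151/3960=-0.04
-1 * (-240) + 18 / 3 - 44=202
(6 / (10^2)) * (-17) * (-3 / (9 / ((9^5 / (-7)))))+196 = -935233 / 350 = -2672.09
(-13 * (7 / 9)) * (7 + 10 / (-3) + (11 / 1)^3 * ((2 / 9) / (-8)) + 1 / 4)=54145 / 162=334.23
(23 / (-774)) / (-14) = 23 / 10836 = 0.00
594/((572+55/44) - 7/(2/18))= 2376/2041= 1.16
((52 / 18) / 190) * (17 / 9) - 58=-446089 / 7695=-57.97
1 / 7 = 0.14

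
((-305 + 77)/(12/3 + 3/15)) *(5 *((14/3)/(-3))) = 3800/9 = 422.22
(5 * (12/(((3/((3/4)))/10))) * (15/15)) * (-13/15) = -130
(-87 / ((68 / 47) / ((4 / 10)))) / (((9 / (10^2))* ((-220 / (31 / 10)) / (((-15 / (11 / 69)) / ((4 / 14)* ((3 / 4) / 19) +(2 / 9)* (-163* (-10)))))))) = -120338001 / 123020942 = -0.98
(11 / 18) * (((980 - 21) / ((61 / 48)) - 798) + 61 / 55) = -141809 / 5490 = -25.83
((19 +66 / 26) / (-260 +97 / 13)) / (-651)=40 / 305319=0.00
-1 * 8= -8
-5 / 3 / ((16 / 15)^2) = -375 / 256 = -1.46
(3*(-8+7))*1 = -3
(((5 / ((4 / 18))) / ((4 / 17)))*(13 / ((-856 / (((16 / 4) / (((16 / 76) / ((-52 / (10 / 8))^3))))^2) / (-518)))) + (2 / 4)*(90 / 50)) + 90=941243036514865091199 / 668750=1407466222825966.49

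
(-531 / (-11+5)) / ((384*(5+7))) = 59 / 3072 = 0.02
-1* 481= -481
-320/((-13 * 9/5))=1600/117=13.68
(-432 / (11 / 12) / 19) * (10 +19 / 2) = -483.67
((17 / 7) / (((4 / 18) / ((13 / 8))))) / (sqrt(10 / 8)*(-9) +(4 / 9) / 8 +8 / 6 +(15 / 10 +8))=1449981*sqrt(5) / 314216 +125307 / 11222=21.48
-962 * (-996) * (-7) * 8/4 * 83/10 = -556686312/5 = -111337262.40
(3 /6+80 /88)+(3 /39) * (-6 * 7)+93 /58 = -905 /4147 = -0.22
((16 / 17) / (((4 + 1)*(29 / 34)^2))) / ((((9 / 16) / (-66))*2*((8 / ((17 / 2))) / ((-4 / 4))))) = 203456 / 12615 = 16.13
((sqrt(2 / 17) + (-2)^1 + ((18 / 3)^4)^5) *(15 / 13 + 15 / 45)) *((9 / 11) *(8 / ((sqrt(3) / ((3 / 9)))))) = 464 *sqrt(3) *(sqrt(34) + 62154693481070558) / 7293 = 6849302123360910.00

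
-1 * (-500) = 500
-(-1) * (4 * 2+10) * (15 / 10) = 27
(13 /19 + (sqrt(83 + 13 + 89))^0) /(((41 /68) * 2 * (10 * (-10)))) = -272 /19475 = -0.01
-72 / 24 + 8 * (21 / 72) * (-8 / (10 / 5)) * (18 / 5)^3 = -438.46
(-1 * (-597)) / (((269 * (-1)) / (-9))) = 5373 / 269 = 19.97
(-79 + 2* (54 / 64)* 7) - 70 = -2195 / 16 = -137.19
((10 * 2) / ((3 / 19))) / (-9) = -14.07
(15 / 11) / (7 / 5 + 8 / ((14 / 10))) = 175 / 913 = 0.19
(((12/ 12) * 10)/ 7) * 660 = 6600/ 7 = 942.86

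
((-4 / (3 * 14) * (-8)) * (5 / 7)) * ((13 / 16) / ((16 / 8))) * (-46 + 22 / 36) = -53105 / 5292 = -10.03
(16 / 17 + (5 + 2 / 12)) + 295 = 30713 / 102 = 301.11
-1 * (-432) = 432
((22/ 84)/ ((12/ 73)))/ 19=803/ 9576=0.08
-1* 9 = -9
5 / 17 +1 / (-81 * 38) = 15373 / 52326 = 0.29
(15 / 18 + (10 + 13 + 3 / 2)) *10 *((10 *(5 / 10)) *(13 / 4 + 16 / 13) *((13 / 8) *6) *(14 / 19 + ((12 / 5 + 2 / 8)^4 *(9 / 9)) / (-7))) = -31277719387 / 89600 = -349081.69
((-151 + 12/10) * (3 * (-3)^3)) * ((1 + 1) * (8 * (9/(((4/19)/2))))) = 82995192/5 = 16599038.40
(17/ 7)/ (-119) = -1/ 49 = -0.02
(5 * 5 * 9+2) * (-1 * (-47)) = 10669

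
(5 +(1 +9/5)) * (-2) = -15.60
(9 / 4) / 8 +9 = 9.28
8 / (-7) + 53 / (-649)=-5563 / 4543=-1.22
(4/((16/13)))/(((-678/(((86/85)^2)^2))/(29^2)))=-74755502666/17696011875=-4.22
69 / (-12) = -23 / 4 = -5.75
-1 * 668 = -668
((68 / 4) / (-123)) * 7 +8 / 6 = 15 / 41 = 0.37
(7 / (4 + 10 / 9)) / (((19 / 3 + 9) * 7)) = 27 / 2116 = 0.01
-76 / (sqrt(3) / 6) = -263.27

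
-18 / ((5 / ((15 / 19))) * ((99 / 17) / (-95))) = 510 / 11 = 46.36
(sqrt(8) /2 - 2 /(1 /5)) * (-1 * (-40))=-400+ 40 * sqrt(2)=-343.43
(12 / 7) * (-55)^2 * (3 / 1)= 15557.14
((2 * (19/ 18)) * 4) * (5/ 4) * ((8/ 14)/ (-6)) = -190/ 189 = -1.01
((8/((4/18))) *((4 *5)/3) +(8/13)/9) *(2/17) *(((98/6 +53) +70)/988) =308968/77571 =3.98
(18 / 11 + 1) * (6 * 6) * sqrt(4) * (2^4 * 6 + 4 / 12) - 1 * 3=201111 / 11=18282.82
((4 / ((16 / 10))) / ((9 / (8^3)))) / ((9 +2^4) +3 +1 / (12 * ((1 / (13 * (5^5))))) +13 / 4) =0.04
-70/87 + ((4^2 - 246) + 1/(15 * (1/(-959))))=-42737/145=-294.74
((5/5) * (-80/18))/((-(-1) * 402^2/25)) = -250/363609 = -0.00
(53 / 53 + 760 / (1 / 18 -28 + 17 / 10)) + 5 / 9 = -291266 / 10629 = -27.40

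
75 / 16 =4.69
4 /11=0.36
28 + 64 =92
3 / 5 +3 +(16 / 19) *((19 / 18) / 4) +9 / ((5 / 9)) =901 / 45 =20.02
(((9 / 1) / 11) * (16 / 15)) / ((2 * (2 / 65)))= 156 / 11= 14.18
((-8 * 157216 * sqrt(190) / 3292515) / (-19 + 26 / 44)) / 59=27670016 * sqrt(190) / 78674645925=0.00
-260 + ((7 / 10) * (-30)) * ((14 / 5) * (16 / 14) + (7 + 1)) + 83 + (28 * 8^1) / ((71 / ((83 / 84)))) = -435673 / 1065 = -409.08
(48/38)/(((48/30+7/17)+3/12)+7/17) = 2720/5757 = 0.47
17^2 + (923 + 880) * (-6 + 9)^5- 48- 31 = 438339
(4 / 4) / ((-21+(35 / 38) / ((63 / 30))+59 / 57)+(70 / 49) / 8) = -0.05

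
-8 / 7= -1.14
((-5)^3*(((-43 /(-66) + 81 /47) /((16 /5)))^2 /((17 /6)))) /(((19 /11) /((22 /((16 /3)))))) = -169602153125 /2922524672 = -58.03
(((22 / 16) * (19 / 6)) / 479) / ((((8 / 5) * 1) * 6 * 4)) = 1045 / 4414464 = 0.00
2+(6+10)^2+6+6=270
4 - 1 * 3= 1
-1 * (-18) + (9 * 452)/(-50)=-1584/25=-63.36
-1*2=-2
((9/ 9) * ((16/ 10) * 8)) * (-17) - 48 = -1328/ 5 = -265.60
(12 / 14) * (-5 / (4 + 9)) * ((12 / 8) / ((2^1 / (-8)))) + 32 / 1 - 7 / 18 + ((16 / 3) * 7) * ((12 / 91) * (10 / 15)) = 60395 / 1638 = 36.87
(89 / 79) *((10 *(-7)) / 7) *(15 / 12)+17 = 2.92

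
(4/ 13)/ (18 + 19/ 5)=20/ 1417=0.01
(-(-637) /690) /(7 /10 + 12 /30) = 637 /759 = 0.84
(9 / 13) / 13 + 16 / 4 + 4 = 1361 / 169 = 8.05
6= 6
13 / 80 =0.16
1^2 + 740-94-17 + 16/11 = 6946/11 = 631.45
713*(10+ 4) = 9982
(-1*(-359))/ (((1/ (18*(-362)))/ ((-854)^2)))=-1706048077104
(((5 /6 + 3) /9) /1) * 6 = 23 /9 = 2.56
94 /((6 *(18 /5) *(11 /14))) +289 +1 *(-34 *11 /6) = 68965 /297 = 232.21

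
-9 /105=-0.09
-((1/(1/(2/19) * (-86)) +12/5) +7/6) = -87389/24510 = -3.57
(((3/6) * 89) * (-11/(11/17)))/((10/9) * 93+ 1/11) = -49929/6826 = -7.31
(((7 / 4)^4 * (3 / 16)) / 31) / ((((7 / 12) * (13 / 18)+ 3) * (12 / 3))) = 194481 / 46917632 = 0.00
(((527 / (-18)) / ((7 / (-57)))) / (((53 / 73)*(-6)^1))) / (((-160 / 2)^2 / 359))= -262410691 / 85478400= -3.07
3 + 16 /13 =55 /13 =4.23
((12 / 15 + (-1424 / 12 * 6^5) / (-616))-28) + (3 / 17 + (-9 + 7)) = 9614281 / 6545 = 1468.95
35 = 35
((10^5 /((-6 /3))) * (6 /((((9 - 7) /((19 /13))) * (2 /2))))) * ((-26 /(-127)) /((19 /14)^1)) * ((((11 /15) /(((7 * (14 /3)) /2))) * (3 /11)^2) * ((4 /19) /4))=-1080000 /185801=-5.81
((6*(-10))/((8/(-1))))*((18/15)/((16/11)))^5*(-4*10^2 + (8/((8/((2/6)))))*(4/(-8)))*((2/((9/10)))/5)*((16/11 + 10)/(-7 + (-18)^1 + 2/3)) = 179385968223/747520000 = 239.97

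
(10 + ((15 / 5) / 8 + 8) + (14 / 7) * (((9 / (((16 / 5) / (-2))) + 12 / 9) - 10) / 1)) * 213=-17395 / 8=-2174.38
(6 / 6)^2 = 1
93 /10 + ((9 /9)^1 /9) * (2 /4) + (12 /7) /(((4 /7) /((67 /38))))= 25043 /1710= 14.65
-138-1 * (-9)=-129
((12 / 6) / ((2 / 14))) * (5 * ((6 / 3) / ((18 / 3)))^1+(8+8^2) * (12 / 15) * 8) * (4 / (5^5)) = 388472 / 46875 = 8.29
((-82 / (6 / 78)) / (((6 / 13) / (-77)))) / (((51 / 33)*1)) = 5868863 / 51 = 115075.75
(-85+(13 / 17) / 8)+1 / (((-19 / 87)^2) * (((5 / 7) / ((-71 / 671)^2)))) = -9347749879527 / 110525160680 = -84.58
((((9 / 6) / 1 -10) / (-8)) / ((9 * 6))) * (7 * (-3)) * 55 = -6545 / 288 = -22.73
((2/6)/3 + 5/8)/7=53/504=0.11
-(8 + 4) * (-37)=444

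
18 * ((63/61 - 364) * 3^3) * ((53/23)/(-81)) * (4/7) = 4023336/1403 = 2867.67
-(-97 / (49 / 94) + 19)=8187 / 49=167.08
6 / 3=2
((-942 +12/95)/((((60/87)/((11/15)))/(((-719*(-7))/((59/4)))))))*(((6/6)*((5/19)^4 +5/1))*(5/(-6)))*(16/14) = 1628898.67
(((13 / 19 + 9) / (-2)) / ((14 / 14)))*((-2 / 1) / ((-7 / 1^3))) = -1.38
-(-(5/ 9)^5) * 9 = 3125/ 6561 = 0.48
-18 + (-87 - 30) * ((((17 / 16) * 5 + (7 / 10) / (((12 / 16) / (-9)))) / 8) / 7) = -51741 / 4480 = -11.55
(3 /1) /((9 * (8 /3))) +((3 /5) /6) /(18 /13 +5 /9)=1603 /9080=0.18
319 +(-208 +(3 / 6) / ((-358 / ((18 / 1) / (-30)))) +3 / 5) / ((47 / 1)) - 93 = 37284271 / 168260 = 221.59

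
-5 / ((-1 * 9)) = 5 / 9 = 0.56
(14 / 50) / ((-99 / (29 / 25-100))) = 17297 / 61875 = 0.28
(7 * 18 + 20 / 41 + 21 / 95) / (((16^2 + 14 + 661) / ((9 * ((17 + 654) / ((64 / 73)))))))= 217571660757 / 232079680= 937.49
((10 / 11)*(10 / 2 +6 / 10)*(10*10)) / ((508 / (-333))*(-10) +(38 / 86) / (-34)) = 2726337600 / 81626963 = 33.40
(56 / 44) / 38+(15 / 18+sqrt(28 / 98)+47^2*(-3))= -8309171 / 1254+sqrt(14) / 7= -6625.60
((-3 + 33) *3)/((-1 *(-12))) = 15/2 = 7.50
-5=-5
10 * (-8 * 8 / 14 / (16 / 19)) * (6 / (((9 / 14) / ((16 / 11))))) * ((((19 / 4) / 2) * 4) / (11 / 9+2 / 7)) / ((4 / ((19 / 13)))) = -242592 / 143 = -1696.45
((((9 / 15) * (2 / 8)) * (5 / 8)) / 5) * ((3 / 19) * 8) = 9 / 380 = 0.02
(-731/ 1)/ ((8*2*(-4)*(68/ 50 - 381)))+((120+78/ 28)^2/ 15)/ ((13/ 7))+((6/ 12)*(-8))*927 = -3166.83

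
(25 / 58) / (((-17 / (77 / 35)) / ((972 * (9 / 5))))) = -48114 / 493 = -97.59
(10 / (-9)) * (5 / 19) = -50 / 171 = -0.29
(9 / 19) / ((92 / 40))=90 / 437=0.21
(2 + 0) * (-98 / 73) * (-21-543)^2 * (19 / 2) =-592294752 / 73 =-8113626.74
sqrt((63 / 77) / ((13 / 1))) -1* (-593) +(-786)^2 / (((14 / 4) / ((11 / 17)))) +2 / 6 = 114807.97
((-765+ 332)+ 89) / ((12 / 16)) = -1376 / 3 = -458.67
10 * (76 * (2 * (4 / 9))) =6080 / 9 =675.56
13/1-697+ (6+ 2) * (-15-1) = -812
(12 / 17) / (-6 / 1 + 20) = 6 / 119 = 0.05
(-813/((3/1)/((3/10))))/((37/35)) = -5691/74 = -76.91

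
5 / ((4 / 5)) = 25 / 4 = 6.25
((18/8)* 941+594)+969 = 14721/4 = 3680.25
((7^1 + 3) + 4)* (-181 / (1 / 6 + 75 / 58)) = -220458 / 127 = -1735.89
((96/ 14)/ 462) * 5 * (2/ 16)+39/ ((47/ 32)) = 672907/ 25333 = 26.56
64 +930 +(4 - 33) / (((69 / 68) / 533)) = -14238.99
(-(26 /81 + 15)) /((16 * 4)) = -0.24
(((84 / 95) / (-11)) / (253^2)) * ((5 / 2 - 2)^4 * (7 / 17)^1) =-147 / 4548479540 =-0.00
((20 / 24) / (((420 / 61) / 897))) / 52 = 1403 / 672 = 2.09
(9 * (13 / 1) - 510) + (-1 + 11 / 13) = -5111 / 13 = -393.15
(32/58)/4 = 4/29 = 0.14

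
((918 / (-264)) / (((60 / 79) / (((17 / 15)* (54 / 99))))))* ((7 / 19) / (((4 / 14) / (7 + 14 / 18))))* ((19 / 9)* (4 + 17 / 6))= -321072353 / 784080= -409.49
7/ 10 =0.70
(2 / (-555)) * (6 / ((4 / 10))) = -2 / 37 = -0.05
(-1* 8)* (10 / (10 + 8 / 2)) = -40 / 7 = -5.71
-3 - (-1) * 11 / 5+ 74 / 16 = 153 / 40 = 3.82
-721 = -721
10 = 10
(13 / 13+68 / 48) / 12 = 29 / 144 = 0.20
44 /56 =11 /14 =0.79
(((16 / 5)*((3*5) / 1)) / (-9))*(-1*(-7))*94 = -10528 / 3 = -3509.33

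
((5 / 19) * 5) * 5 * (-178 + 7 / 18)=-399625 / 342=-1168.49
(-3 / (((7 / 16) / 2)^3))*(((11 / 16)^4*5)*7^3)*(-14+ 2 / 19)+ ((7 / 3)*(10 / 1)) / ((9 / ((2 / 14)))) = 782708050 / 513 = 1525746.69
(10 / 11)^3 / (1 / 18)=18000 / 1331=13.52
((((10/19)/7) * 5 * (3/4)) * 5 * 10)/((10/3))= 1125/266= 4.23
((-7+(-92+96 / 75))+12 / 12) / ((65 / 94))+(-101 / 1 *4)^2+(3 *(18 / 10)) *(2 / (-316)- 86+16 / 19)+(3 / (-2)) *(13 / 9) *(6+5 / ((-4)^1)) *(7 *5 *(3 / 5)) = 162400.12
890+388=1278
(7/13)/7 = 1/13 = 0.08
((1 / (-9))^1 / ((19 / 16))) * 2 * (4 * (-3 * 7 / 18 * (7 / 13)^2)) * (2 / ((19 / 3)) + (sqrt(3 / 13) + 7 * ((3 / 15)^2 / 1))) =21952 * sqrt(39) / 1127061 + 6212416 / 41181075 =0.27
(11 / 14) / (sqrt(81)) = 11 / 126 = 0.09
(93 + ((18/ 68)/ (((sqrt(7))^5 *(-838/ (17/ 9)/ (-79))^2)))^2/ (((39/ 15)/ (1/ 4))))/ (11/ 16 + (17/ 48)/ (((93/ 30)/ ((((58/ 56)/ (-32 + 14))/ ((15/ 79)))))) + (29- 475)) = -402586558674845404207163/ 1927857689988146839628524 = -0.21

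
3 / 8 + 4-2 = 19 / 8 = 2.38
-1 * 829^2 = -687241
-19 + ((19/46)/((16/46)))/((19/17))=-287/16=-17.94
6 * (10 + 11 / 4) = 153 / 2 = 76.50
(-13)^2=169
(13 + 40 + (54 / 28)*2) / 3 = 398 / 21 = 18.95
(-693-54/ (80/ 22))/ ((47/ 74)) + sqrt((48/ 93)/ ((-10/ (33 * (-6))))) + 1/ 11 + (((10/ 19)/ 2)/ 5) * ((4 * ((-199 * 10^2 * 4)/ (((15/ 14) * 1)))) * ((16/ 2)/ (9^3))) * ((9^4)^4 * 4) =-124969197166032838145551/ 98230 + 12 * sqrt(1705)/ 155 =-1272210090257893085.94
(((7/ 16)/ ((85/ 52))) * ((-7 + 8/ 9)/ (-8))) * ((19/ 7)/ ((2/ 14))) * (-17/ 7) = -2717/ 288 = -9.43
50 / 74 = 25 / 37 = 0.68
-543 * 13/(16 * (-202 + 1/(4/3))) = 7059/3220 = 2.19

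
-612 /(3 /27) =-5508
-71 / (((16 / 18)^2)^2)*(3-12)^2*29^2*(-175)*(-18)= -49979275842825 / 2048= -24403943282.63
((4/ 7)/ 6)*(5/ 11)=10/ 231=0.04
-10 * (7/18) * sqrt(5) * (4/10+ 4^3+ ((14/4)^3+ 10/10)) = -30317 * sqrt(5)/72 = -941.54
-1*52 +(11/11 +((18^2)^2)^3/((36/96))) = 3084883683803085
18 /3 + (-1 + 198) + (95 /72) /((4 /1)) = 58559 /288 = 203.33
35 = 35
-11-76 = -87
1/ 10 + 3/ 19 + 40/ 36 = 2341/ 1710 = 1.37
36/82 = 18/41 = 0.44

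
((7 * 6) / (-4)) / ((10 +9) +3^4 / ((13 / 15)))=-273 / 2924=-0.09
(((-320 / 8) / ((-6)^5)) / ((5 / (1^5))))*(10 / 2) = 5 / 972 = 0.01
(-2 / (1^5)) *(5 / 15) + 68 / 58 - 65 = -5611 / 87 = -64.49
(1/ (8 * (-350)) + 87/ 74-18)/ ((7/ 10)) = -1743037/ 72520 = -24.04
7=7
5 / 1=5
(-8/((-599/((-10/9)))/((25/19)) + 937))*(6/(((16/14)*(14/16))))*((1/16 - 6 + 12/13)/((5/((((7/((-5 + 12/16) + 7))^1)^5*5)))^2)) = 4728569811173376000/2316808577635123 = 2040.98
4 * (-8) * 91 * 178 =-518336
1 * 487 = 487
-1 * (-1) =1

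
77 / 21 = 11 / 3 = 3.67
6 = 6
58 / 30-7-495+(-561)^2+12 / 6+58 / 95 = 17910742 / 57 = 314223.54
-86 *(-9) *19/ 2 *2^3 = 58824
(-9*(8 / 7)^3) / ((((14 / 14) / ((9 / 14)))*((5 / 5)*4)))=-5184 / 2401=-2.16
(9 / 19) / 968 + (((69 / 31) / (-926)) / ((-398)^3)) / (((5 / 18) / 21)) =2544995333187 / 5200808717813060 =0.00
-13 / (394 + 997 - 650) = -0.02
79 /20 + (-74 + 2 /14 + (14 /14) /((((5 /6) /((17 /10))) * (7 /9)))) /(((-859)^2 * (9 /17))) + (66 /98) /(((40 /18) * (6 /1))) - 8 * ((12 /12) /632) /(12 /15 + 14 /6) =965687567344669 /241646139894600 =4.00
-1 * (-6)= 6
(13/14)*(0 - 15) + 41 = 27.07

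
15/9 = 5/3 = 1.67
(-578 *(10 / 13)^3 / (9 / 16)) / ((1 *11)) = -9248000 / 217503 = -42.52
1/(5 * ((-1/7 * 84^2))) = -1/5040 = -0.00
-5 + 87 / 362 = -1723 / 362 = -4.76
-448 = -448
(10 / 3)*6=20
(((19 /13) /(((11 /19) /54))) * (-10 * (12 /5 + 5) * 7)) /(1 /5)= -50489460 /143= -353073.15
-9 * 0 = 0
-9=-9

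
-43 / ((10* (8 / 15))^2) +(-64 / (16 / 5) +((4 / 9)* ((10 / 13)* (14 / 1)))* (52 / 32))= -31643 / 2304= -13.73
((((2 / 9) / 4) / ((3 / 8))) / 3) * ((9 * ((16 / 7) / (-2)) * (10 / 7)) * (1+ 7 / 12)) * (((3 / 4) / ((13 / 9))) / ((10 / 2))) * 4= -304 / 637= -0.48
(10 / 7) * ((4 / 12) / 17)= 10 / 357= 0.03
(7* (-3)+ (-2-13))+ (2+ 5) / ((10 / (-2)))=-187 / 5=-37.40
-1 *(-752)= 752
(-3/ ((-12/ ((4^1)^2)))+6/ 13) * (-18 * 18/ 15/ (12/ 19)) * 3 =-29754/ 65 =-457.75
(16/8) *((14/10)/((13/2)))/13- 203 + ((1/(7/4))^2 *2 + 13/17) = -141867386/703885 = -201.55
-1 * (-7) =7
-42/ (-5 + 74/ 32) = 15.63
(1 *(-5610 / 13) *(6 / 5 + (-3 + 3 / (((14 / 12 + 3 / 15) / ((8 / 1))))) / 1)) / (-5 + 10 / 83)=11144078 / 7995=1393.88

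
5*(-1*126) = -630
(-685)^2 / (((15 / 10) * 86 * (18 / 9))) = 1818.70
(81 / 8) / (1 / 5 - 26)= -135 / 344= -0.39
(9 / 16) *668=1503 / 4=375.75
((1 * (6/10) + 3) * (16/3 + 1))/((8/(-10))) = -57/2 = -28.50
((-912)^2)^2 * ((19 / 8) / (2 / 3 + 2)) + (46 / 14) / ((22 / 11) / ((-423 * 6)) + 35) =191554413708507651 / 310898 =616132666368.09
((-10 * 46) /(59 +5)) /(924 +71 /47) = -5405 /695984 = -0.01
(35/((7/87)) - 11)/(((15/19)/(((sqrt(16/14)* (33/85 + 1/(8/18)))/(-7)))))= -1204372* sqrt(14)/20825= -216.39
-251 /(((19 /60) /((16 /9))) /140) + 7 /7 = -197276.19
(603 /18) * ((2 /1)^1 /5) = 67 /5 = 13.40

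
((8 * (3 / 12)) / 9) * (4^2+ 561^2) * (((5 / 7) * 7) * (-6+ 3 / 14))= -14163165 / 7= -2023309.29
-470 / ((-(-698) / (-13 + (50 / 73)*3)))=187765 / 25477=7.37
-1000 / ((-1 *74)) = 500 / 37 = 13.51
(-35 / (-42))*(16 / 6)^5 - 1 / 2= 163111 / 1458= 111.87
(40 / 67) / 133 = 40 / 8911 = 0.00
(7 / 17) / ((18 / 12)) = 14 / 51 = 0.27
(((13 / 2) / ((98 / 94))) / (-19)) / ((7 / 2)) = -611 / 6517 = -0.09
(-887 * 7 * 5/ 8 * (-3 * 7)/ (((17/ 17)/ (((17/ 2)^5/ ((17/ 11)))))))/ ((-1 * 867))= -690844385/ 256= -2698610.88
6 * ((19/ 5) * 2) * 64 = 14592/ 5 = 2918.40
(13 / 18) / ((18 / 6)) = 13 / 54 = 0.24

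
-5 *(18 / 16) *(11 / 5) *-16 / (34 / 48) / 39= 1584 / 221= 7.17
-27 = -27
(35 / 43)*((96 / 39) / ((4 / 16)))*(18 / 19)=80640 / 10621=7.59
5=5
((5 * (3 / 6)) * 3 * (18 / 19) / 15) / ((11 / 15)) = 135 / 209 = 0.65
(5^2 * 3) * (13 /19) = 975 /19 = 51.32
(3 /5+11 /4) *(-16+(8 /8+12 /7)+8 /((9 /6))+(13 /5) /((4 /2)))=-22.29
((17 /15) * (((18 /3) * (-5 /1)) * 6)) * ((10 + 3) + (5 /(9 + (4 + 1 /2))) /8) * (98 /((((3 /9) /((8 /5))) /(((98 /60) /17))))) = -27064072 /225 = -120284.76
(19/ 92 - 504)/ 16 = -46349/ 1472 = -31.49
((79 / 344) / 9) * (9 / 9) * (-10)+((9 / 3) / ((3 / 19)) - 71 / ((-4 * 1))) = 36.49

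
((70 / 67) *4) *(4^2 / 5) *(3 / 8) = 336 / 67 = 5.01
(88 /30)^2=1936 /225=8.60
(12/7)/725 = 0.00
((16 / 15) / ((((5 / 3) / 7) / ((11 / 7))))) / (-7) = -176 / 175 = -1.01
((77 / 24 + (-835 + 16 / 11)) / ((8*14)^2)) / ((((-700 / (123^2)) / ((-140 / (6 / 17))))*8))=-6264335593 / 88309760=-70.94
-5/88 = -0.06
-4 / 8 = -1 / 2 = -0.50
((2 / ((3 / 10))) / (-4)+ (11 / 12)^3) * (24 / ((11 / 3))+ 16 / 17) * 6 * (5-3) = -271075 / 3366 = -80.53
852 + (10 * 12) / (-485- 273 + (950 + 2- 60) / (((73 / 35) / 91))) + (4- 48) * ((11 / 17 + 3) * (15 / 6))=3558274404 / 7892777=450.83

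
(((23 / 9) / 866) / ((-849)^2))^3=12167 / 177307597759383851063013683784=0.00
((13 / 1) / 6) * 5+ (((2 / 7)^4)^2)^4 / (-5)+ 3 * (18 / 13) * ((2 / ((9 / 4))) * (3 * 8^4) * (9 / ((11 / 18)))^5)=2180499784569555395787660834405221138402864027 / 69368980732216488963164749231897890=31433354815.85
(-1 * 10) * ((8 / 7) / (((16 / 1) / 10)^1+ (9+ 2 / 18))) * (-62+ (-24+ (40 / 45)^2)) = 197200 / 2169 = 90.92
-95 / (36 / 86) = -4085 / 18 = -226.94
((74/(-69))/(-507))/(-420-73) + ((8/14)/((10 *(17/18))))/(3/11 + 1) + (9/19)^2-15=-22465890721354/1525377217455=-14.73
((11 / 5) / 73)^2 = 121 / 133225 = 0.00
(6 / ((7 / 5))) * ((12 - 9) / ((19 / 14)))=180 / 19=9.47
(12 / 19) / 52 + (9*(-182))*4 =-1618341 / 247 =-6551.99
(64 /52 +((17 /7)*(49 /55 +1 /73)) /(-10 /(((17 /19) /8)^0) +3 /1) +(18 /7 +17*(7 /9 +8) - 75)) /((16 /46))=20570529113 /92071980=223.42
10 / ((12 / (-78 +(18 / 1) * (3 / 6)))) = -115 / 2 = -57.50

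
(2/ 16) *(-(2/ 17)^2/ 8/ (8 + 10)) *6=-1/ 13872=-0.00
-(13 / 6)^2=-169 / 36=-4.69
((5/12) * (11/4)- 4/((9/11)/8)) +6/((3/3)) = -4603/144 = -31.97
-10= -10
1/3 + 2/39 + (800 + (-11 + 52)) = 10938/13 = 841.38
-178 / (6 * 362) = -89 / 1086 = -0.08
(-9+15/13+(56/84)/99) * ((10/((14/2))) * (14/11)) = -605360/42471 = -14.25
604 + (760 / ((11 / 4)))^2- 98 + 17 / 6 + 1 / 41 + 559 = 2305219453 / 29766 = 77444.72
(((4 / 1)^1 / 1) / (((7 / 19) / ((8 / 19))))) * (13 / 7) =416 / 49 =8.49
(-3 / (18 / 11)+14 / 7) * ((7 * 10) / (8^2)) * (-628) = -5495 / 48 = -114.48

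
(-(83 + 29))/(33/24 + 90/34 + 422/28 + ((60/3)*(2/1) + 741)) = -106624/761689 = -0.14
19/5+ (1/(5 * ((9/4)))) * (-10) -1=1.91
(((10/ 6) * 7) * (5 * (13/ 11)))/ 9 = 2275/ 297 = 7.66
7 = 7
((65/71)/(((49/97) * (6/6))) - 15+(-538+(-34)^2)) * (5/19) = 10520710/66101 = 159.16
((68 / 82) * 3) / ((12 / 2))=17 / 41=0.41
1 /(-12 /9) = -3 /4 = -0.75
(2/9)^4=16/6561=0.00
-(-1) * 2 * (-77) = -154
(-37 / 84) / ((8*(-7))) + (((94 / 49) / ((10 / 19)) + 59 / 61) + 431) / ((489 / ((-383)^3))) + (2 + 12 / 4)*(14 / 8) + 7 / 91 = -152154724119938741 / 3040171680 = -50048069.69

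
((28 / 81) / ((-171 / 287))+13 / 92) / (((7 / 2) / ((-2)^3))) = 2236996 / 2230011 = 1.00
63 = 63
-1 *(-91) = 91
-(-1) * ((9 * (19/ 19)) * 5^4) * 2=11250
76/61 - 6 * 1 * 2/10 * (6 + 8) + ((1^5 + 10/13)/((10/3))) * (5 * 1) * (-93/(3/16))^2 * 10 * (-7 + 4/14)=-1216691010904/27755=-43836822.59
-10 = -10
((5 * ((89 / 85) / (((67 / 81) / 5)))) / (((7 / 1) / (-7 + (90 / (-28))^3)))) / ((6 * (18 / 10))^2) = -1227454625 / 787604832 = -1.56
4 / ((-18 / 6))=-4 / 3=-1.33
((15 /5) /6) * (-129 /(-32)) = 2.02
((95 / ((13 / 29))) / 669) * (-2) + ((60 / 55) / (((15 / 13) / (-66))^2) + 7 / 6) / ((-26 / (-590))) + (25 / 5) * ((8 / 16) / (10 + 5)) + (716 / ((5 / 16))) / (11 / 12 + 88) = 289265975681 / 3569115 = 81046.98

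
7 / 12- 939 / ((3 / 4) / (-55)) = 826327 / 12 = 68860.58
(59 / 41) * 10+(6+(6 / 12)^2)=3385 / 164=20.64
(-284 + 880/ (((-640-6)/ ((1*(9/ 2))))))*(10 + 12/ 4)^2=-15837328/ 323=-49031.98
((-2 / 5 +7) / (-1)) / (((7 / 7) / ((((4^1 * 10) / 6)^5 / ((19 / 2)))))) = -14080000 / 1539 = -9148.80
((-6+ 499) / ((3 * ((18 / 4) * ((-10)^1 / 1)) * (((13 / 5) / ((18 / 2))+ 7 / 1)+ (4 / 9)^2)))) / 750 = -0.00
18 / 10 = 9 / 5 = 1.80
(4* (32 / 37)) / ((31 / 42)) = 5376 / 1147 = 4.69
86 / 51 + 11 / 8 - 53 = -20375 / 408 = -49.94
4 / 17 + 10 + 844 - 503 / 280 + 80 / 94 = 190898023 / 223720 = 853.29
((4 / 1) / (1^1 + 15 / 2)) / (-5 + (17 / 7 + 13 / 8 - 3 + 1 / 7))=-448 / 3621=-0.12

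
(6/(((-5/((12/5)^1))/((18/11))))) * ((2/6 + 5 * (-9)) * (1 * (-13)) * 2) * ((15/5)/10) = -2257632/1375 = -1641.91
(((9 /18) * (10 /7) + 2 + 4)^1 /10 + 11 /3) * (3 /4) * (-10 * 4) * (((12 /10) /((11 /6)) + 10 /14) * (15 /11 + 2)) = -17763589 /29645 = -599.21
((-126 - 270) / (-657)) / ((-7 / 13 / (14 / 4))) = -286 / 73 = -3.92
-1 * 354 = -354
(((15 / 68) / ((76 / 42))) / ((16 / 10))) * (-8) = -1575 / 2584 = -0.61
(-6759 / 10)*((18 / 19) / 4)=-60831 / 380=-160.08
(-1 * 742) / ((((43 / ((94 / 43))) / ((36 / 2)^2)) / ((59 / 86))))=-666651384 / 79507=-8384.81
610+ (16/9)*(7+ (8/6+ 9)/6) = 50666/81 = 625.51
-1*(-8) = 8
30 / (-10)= -3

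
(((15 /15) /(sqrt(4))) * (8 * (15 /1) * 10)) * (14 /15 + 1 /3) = 760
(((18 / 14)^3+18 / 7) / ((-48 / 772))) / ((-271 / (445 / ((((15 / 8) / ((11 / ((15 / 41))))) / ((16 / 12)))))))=11093456264 / 4182885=2652.11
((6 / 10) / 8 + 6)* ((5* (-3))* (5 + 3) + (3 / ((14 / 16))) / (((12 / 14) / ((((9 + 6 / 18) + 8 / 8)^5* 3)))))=85880163 / 10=8588016.30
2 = 2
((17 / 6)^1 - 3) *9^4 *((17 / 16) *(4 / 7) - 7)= 391473 / 56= 6990.59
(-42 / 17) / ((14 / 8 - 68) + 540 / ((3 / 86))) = -168 / 1048135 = -0.00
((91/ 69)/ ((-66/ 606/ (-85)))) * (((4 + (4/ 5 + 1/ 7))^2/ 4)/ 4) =668045209/ 425040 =1571.72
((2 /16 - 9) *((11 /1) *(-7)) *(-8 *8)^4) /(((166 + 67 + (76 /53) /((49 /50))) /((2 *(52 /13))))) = 238199540547584 /608901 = 391195843.90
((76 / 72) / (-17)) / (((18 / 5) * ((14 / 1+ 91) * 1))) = -19 / 115668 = -0.00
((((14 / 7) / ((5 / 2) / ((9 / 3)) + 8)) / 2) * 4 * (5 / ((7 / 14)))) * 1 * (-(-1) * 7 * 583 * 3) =55440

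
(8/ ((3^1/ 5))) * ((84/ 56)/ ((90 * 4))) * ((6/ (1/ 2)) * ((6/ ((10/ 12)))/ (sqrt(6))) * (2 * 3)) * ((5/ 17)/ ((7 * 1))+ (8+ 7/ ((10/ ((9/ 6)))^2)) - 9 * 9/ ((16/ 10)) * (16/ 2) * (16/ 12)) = -75941109 * sqrt(6)/ 29750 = -6252.67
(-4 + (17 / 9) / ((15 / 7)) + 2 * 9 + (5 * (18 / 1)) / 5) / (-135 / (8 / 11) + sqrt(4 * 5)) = -390632 / 2203945 - 568192 * sqrt(5) / 297532575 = -0.18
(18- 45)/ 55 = -27/ 55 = -0.49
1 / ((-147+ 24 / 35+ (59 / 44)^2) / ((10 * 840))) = -569184000 / 9792421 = -58.12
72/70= 36/35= 1.03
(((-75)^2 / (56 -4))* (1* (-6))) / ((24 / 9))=-50625 / 208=-243.39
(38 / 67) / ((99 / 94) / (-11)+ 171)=3572 / 1076355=0.00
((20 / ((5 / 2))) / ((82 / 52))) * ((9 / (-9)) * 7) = -1456 / 41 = -35.51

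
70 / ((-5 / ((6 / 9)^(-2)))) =-63 / 2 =-31.50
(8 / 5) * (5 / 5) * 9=72 / 5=14.40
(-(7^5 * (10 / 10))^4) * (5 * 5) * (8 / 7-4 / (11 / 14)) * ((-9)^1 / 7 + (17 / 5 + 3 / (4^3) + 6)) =2828057753423087226055 / 44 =64274039850524709683.07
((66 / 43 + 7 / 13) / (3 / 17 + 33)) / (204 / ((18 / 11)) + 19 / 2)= 19703 / 42299530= 0.00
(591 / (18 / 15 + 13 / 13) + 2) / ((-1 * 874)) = -2977 / 9614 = -0.31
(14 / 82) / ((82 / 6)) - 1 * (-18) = 30279 / 1681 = 18.01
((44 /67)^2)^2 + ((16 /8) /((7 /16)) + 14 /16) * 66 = 202925979553 /564231388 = 359.65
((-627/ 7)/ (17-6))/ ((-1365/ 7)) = 19/ 455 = 0.04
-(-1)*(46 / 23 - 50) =-48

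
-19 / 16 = -1.19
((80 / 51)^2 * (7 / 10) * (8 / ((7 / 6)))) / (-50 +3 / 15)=-51200 / 215883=-0.24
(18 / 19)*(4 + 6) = 180 / 19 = 9.47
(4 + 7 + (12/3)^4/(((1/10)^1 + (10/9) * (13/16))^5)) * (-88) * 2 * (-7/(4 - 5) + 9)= -4548898349771243776/6131066257801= -741942.45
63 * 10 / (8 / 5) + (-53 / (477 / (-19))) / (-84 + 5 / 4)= 4691621 / 11916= 393.72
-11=-11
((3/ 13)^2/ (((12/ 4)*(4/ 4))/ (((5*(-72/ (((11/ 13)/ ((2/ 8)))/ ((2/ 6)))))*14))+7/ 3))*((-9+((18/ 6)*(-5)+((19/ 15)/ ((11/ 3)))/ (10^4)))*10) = -2494796409/ 454275250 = -5.49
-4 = -4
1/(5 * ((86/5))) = 1/86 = 0.01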